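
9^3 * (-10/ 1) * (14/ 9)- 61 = -11401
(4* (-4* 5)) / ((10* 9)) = -8 / 9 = -0.89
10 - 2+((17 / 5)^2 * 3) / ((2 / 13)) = 11671 / 50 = 233.42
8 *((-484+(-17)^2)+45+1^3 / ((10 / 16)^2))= -1179.52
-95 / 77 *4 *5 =-24.68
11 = 11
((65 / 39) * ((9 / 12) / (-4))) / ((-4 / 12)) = 15 / 16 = 0.94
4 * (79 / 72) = 4.39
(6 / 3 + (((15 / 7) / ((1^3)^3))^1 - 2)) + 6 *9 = 393 / 7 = 56.14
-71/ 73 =-0.97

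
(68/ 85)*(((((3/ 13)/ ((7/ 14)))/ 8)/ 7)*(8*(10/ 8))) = 6/ 91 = 0.07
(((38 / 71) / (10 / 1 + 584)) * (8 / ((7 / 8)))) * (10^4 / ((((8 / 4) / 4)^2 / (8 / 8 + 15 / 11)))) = 1264640000 / 1623699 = 778.86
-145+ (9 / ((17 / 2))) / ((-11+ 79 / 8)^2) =-22057 / 153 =-144.16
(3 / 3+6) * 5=35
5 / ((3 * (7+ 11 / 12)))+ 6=118 / 19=6.21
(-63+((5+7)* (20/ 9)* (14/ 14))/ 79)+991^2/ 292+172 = 240319793/ 69204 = 3472.63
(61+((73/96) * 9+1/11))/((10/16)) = 23913/220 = 108.70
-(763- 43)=-720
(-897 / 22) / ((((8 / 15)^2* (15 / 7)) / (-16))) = 94185 / 88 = 1070.28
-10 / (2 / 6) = -30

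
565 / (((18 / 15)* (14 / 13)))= 36725 / 84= 437.20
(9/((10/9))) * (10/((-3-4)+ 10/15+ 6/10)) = -1215/86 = -14.13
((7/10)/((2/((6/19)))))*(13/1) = 273/190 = 1.44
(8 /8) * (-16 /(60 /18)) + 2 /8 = -91 /20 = -4.55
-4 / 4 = -1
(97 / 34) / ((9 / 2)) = 97 / 153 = 0.63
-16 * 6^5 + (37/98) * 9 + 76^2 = -11626387/98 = -118636.60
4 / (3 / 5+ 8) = 20 / 43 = 0.47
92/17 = 5.41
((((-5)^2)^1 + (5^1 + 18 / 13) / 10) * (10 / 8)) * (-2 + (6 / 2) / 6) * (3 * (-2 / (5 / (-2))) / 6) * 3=-29997 / 520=-57.69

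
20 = 20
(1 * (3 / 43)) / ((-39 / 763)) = -1.36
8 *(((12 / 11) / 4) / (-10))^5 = -243 / 2013137500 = -0.00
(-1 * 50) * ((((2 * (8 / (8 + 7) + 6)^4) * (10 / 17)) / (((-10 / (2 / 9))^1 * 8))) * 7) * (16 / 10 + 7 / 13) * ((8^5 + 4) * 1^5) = 980389913578432 / 6712875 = 146046204.28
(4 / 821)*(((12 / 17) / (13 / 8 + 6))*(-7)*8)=-21504 / 851377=-0.03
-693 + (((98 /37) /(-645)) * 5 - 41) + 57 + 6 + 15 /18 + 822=1449205 /9546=151.81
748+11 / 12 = 8987 / 12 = 748.92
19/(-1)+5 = -14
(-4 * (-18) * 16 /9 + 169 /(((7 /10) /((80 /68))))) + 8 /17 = 49088 /119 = 412.50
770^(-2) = 1 /592900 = 0.00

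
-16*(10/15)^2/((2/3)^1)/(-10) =16/15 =1.07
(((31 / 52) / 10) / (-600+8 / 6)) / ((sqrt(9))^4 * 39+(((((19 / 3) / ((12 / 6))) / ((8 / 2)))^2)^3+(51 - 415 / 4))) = -555393024 / 17325986510388985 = -0.00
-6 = -6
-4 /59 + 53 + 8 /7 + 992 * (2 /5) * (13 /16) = 376.48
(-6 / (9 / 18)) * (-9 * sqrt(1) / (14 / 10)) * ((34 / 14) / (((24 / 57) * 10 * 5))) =8721 / 980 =8.90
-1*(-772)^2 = -595984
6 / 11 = 0.55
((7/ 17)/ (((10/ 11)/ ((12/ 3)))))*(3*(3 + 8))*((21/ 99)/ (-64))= -539/ 2720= -0.20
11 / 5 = 2.20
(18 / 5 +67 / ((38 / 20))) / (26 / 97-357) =-358124 / 3287285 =-0.11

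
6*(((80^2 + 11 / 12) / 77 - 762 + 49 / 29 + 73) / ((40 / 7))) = -16189649 / 25520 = -634.39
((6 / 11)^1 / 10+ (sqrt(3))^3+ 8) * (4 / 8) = 6.63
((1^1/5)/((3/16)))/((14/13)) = 104/105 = 0.99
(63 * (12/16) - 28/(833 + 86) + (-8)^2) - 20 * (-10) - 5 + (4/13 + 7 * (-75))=-218.47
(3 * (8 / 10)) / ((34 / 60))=72 / 17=4.24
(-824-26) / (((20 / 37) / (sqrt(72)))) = -9435*sqrt(2) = -13343.10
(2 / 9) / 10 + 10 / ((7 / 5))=2257 / 315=7.17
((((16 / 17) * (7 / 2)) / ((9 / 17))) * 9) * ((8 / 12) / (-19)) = -112 / 57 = -1.96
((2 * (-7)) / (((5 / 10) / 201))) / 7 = -804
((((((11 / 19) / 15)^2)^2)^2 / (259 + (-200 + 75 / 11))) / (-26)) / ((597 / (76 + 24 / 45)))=-676730987317 / 1834325456140656993058593750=-0.00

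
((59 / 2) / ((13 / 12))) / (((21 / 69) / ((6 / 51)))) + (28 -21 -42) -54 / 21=-5977 / 221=-27.05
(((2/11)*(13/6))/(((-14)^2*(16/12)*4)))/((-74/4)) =-13/638176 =-0.00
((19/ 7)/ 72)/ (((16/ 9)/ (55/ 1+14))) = 1311/ 896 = 1.46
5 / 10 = 1 / 2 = 0.50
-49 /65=-0.75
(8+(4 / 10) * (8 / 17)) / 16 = 87 / 170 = 0.51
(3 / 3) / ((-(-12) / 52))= 13 / 3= 4.33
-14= -14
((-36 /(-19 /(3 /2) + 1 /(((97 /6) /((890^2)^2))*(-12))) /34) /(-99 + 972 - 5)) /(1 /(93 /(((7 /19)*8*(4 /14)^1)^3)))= 53891163 /917462225908809728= 0.00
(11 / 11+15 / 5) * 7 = 28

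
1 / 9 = 0.11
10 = 10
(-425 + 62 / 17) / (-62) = 7163 / 1054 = 6.80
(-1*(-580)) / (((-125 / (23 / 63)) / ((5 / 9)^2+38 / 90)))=-1.24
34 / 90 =17 / 45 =0.38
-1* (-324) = 324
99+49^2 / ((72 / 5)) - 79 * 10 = -37747 / 72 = -524.26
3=3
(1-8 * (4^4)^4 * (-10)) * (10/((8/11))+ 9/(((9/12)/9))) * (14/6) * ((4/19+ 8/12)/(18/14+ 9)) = 68327203056497525/8208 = 8324464310002.14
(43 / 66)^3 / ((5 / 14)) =556549 / 718740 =0.77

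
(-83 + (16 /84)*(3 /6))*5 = -414.52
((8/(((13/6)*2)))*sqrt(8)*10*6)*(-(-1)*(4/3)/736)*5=600*sqrt(2)/299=2.84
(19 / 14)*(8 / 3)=3.62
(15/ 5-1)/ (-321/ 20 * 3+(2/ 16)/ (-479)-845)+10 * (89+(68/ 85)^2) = 76699194238/ 85563795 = 896.40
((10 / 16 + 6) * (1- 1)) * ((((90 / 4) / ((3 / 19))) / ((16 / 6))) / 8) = 0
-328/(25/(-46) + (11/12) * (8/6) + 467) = -135792/193619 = -0.70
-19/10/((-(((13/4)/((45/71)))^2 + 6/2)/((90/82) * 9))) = 24931800/38914289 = 0.64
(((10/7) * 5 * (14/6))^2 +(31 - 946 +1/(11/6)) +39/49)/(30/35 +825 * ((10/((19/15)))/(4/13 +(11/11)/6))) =-1084257287/23413600287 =-0.05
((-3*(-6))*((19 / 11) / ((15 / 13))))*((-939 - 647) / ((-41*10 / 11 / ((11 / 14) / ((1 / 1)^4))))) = 6463743 / 7175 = 900.87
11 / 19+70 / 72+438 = 300653 / 684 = 439.55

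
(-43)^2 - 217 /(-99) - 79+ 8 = 176239 /99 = 1780.19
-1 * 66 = -66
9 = 9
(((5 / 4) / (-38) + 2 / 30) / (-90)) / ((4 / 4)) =-77 / 205200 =-0.00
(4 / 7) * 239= 136.57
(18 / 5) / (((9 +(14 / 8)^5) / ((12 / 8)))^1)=27648 / 130115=0.21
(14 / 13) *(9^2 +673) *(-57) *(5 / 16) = -57855 / 4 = -14463.75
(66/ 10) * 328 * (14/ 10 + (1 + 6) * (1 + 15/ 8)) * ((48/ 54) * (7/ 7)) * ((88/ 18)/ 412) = 11390456/ 23175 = 491.50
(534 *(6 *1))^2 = 10265616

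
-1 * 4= -4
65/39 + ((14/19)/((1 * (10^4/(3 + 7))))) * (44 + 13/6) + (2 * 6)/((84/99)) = 2107191/133000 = 15.84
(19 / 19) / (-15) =-1 / 15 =-0.07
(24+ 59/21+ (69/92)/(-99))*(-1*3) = -24765/308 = -80.41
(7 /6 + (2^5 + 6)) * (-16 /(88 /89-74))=83660 /9747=8.58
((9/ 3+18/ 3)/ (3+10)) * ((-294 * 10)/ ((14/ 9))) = -17010/ 13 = -1308.46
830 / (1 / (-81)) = -67230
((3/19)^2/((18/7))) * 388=1358/361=3.76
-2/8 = -1/4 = -0.25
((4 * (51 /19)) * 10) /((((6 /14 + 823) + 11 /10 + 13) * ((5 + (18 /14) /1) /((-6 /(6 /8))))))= -1999200 /12253043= -0.16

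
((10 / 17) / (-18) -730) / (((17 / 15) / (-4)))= 2233900 / 867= 2576.59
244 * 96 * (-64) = -1499136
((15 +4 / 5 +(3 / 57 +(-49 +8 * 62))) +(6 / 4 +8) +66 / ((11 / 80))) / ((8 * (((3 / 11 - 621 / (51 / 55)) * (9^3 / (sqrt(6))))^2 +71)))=486733511 / 162293711229643600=0.00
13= 13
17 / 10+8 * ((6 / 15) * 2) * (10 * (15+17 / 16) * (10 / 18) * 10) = 5712.81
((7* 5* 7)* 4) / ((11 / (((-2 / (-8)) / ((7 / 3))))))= 105 / 11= 9.55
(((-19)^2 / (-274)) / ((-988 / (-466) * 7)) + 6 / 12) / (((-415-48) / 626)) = -6418691 / 11544442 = -0.56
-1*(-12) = 12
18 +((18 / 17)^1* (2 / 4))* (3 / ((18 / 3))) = 621 / 34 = 18.26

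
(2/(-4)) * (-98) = 49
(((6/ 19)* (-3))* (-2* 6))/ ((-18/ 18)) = -216/ 19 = -11.37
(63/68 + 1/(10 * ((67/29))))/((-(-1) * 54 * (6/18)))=22091/410040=0.05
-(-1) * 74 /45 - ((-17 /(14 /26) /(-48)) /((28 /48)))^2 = 0.37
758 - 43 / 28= 21181 / 28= 756.46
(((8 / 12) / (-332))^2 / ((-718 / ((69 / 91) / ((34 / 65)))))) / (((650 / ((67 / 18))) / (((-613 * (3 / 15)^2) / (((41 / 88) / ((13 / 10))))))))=10390963 / 3257956006830000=0.00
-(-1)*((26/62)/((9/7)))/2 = 91/558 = 0.16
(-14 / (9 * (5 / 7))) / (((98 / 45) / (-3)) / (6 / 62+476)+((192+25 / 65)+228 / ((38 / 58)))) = -56408898 / 13997027131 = -0.00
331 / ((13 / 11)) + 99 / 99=281.08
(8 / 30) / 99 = 4 / 1485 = 0.00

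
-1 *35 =-35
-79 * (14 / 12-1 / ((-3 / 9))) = -329.17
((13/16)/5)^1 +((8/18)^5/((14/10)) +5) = 171120259/33067440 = 5.17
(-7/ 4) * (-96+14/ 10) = 3311/ 20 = 165.55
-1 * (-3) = 3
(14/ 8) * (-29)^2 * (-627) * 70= -129190215/ 2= -64595107.50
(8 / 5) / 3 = 8 / 15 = 0.53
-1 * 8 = -8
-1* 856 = -856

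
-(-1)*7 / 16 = 7 / 16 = 0.44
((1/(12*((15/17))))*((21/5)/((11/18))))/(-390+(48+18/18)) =-357/187550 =-0.00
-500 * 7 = -3500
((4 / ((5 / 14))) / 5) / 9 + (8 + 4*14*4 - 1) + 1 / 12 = 231.33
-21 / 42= -0.50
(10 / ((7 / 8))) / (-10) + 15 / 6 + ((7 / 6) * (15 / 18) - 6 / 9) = 419 / 252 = 1.66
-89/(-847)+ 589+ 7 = 596.11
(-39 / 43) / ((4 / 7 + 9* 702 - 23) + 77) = -273 / 1918144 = -0.00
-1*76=-76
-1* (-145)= 145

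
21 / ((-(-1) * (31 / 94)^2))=185556 / 961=193.09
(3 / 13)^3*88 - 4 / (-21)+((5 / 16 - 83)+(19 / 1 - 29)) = -91.42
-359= -359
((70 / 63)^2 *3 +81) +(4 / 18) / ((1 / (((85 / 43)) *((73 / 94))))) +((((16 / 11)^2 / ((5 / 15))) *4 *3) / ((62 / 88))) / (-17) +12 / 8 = 50729462269 / 632649798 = 80.19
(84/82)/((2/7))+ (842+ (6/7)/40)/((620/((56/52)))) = 16681403/3304600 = 5.05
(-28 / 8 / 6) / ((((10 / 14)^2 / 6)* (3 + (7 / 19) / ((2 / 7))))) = -6517 / 4075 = -1.60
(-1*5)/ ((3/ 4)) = -20/ 3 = -6.67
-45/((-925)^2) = -9/171125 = -0.00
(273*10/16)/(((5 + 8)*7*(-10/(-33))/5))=30.94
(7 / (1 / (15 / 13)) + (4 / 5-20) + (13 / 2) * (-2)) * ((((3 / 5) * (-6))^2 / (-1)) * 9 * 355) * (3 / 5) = 973897344 / 1625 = 599321.44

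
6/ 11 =0.55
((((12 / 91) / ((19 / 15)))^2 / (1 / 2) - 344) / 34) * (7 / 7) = -514151452 / 50820497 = -10.12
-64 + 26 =-38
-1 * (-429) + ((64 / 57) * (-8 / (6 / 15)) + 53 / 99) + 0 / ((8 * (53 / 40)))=765716 / 1881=407.08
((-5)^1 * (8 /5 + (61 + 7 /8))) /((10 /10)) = -2539 /8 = -317.38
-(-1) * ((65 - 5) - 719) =-659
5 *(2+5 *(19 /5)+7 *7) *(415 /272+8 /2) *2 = 263025 /68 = 3868.01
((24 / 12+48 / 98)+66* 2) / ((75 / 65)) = 17134 / 147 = 116.56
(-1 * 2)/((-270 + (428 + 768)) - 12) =-1/457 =-0.00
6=6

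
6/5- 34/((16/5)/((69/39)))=-9151/520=-17.60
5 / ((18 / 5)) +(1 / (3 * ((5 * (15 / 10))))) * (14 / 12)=389 / 270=1.44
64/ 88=8/ 11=0.73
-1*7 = -7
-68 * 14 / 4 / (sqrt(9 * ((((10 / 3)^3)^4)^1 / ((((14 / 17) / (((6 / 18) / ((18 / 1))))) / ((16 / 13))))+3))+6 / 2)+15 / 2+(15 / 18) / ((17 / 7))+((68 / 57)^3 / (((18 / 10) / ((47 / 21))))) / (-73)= 607533640089340354677083 / 77732054642418904318311 - 86751 * sqrt(18565069409689803) / 34001305750537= 7.47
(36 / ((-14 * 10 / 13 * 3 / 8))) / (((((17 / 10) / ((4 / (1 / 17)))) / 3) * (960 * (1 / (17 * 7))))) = -663 / 5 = -132.60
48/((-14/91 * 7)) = -312/7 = -44.57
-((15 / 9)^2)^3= -15625 / 729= -21.43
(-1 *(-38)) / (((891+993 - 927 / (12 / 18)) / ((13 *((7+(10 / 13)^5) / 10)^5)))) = 2721504490521505897549825607884769 / 13393609008987592402639115532675000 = 0.20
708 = 708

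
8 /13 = 0.62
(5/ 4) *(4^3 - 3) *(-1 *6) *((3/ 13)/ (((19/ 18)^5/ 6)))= -15560592480/ 32189287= -483.41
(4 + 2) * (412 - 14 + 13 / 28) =33471 / 14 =2390.79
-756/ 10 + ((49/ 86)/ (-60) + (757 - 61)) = 640243/ 1032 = 620.39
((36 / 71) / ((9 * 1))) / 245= 4 / 17395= 0.00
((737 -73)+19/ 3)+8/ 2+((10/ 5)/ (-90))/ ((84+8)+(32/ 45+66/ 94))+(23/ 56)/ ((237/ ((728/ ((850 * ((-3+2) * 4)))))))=107354511622469/ 159201100200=674.33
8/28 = 2/7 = 0.29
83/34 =2.44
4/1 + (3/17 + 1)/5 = 72/17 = 4.24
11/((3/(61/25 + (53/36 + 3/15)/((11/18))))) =18.98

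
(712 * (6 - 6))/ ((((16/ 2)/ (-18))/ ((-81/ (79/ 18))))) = 0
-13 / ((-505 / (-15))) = -39 / 101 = -0.39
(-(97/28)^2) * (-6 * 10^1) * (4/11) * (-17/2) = -2225.69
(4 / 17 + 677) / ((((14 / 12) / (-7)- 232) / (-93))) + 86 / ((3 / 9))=12533952 / 23681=529.28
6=6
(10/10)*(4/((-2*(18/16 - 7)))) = 16/47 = 0.34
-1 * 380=-380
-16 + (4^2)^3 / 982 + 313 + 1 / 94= 13900741 / 46154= 301.18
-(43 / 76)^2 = -0.32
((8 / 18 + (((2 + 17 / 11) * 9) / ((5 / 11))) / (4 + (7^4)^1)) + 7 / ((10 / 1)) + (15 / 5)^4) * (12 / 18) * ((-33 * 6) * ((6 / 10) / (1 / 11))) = -331102222 / 4625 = -71589.67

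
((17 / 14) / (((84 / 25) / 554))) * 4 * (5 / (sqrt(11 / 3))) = 588625 * sqrt(33) / 1617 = 2091.15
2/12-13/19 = -59/114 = -0.52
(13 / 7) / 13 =1 / 7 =0.14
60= 60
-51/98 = -0.52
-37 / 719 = -0.05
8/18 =4/9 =0.44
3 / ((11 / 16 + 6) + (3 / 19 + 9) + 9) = 912 / 7553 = 0.12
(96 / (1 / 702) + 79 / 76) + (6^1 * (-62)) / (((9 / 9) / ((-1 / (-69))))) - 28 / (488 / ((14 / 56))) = 14370817239 / 213256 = 67387.63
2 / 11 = 0.18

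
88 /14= 44 /7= 6.29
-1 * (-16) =16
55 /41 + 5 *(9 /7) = 2230 /287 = 7.77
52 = 52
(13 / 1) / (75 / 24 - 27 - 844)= -104 / 6943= -0.01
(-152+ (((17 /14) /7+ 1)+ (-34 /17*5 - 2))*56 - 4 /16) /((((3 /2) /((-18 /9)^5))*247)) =339824 /5187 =65.51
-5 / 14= -0.36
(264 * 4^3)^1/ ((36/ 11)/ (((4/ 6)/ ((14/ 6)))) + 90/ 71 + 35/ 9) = 118761984/ 116759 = 1017.15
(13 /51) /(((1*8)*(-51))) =-13 /20808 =-0.00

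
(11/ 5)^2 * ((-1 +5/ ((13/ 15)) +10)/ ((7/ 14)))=46464/ 325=142.97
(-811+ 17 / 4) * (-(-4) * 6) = -19362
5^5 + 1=3126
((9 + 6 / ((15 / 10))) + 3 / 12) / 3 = 53 / 12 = 4.42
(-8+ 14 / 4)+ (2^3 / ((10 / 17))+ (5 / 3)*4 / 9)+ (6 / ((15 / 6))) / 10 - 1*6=5509 / 1350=4.08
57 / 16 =3.56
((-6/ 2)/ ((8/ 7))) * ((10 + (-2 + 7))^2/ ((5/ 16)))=-1890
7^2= 49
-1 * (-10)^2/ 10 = -10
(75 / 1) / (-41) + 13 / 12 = -367 / 492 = -0.75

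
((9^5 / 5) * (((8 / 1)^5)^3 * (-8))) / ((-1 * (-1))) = -3324163179957505228.80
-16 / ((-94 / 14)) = 112 / 47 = 2.38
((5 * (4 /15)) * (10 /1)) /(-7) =-40 /21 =-1.90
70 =70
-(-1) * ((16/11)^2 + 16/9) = 4240/1089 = 3.89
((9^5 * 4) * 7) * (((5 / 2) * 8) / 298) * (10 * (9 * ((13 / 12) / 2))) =806018850 / 149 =5409522.48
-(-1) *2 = 2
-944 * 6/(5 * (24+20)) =-1416/55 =-25.75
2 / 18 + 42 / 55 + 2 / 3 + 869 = 430918 / 495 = 870.54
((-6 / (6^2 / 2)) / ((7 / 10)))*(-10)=100 / 21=4.76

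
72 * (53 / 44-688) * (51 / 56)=-1981503 / 44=-45034.16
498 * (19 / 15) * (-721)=-2274034 / 5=-454806.80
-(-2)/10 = 1/5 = 0.20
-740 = -740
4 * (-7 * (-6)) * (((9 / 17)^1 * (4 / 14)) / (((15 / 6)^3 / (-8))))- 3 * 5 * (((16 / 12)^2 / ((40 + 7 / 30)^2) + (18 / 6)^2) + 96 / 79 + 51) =-13397394009324 / 14386383875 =-931.26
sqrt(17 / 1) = 4.12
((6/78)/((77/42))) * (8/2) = 24/143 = 0.17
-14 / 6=-7 / 3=-2.33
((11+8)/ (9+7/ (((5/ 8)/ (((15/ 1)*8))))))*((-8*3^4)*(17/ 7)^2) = -1186056/ 22099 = -53.67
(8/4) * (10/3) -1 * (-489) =1487/3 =495.67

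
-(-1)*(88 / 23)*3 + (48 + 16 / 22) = 15232 / 253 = 60.21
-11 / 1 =-11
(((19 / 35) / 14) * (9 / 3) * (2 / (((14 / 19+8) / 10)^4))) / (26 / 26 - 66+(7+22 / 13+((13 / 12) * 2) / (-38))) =-550436807700 / 77700519099077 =-0.01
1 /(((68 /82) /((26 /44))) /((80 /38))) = 5330 /3553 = 1.50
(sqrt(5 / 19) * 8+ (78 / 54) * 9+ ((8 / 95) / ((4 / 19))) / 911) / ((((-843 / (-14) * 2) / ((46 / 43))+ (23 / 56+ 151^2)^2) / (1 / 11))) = 577024 * sqrt(95) / 7837430543974471+ 4271203776 / 1878920848831774495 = 0.00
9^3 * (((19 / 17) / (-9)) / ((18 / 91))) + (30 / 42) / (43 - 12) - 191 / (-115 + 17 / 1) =-11767656 / 25823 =-455.70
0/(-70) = 0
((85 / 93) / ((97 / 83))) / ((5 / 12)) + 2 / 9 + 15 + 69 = 86.10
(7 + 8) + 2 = 17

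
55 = 55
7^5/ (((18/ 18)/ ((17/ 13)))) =285719/ 13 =21978.38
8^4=4096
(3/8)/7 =3/56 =0.05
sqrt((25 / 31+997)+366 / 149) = sqrt(21340768466) / 4619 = 31.63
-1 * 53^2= -2809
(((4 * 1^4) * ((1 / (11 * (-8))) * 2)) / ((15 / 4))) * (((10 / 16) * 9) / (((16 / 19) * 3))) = -19 / 352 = -0.05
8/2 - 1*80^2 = -6396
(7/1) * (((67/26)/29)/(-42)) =-67/4524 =-0.01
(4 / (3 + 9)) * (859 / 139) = 2.06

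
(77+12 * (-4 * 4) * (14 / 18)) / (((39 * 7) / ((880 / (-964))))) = 6820 / 28197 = 0.24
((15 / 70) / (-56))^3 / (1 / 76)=-513 / 120472576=-0.00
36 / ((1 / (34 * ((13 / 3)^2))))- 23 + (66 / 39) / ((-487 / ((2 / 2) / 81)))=11774653349 / 512811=22961.00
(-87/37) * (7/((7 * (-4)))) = 0.59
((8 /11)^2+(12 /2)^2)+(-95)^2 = 9061.53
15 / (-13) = -15 / 13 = -1.15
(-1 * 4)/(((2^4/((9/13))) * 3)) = -3/52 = -0.06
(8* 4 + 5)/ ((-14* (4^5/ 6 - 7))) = -111/ 6874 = -0.02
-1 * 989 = -989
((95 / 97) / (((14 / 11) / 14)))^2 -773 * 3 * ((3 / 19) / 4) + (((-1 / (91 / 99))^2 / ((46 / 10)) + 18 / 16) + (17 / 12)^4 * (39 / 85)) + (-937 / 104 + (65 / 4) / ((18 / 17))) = 40115430443837977 / 1176742459226880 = 34.09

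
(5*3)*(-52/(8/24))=-2340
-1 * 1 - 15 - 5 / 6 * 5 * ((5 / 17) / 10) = -3289 / 204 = -16.12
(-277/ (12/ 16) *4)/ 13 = -4432/ 39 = -113.64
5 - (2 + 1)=2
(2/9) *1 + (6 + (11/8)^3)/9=603/512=1.18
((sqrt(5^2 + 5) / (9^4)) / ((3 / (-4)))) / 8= -sqrt(30) / 39366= -0.00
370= 370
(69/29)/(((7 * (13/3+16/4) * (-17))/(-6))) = 1242/86275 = 0.01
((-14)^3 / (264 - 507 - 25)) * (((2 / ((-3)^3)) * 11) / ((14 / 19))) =-20482 / 1809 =-11.32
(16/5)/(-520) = -0.01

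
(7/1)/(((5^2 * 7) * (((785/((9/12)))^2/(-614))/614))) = -848241/61622500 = -0.01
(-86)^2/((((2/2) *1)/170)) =1257320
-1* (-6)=6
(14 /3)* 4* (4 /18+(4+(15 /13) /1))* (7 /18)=123284 /3159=39.03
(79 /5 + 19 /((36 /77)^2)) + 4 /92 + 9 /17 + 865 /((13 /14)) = 34085177597 /32937840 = 1034.83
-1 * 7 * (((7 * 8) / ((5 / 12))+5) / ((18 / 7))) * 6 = -34153 / 15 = -2276.87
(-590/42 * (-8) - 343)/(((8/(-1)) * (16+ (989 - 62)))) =4843/158424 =0.03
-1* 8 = -8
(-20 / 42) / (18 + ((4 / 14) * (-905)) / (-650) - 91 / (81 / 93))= 2925 / 528769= 0.01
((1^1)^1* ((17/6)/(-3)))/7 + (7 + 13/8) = 4279/504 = 8.49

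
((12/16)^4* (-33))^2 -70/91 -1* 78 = 25775213/851968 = 30.25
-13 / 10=-1.30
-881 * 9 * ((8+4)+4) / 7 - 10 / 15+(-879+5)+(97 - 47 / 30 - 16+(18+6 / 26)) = -51598177 / 2730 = -18900.43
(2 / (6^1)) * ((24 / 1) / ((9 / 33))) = 88 / 3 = 29.33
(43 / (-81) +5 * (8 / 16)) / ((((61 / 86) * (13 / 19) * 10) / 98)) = 12770527 / 321165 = 39.76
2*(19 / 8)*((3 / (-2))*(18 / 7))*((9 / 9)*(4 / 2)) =-513 / 14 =-36.64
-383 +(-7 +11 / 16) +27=-362.31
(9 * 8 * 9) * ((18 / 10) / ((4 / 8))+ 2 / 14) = 84888 / 35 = 2425.37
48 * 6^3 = 10368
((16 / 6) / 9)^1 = 8 / 27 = 0.30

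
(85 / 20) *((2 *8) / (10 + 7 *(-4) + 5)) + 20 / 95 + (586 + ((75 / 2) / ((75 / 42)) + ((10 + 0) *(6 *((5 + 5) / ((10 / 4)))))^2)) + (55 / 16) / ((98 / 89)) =22542603017 / 387296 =58205.10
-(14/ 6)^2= -49/ 9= -5.44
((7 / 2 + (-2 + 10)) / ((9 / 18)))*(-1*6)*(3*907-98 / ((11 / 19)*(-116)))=-119848101 / 319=-375699.38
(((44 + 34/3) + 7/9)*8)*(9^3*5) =1636200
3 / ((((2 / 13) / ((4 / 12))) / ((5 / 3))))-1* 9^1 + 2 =23 / 6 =3.83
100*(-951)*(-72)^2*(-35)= 17254944000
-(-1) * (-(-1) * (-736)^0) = 1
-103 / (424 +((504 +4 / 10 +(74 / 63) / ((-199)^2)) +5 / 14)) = -367101270 / 3310174151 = -0.11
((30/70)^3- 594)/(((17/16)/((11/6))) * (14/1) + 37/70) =-44817300/652141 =-68.72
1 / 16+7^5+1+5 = 16813.06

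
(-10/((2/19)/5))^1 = -475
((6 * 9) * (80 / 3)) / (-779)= -1440 / 779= -1.85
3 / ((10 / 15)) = 9 / 2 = 4.50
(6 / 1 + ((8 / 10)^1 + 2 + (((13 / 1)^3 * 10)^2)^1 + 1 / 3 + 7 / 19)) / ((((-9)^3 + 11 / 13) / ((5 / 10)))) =-447083192426 / 1348905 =-331441.57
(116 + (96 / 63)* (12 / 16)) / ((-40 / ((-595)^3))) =1233777125 / 2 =616888562.50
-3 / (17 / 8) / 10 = -12 / 85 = -0.14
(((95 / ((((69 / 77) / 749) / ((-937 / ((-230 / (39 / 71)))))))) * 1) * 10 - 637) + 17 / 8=533720495719 / 300472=1776273.65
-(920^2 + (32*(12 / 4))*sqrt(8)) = -846400 - 192*sqrt(2) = -846671.53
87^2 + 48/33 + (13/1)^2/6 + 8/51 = 2841943/374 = 7598.78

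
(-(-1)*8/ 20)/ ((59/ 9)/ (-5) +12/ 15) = -0.78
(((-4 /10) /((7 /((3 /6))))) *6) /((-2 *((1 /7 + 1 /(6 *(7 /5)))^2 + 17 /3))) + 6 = 304266 /50585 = 6.01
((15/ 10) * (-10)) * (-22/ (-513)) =-110/ 171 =-0.64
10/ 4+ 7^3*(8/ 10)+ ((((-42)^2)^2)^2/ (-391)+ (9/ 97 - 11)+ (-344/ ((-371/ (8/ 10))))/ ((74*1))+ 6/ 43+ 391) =-5543832947441477300811/ 223868289470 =-24763815190.47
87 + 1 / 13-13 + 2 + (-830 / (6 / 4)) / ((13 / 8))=-10313 / 39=-264.44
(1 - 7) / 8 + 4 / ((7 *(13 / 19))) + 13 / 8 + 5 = 6.71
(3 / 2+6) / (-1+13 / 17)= -255 / 8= -31.88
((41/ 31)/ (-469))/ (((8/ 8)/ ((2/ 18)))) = -41/ 130851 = -0.00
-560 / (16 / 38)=-1330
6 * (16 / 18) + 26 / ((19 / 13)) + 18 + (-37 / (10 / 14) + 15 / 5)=-2188 / 285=-7.68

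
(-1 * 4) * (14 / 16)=-7 / 2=-3.50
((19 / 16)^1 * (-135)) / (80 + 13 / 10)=-4275 / 2168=-1.97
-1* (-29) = 29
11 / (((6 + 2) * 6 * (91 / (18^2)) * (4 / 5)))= 1485 / 1456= 1.02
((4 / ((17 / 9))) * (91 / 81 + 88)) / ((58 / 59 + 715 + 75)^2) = 25129339 / 83304760068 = 0.00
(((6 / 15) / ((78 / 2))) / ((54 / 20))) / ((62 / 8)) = 16 / 32643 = 0.00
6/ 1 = 6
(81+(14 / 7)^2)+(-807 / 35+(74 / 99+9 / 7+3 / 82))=18187909 / 284130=64.01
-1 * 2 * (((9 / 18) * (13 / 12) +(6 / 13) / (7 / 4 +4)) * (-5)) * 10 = 111575 / 1794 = 62.19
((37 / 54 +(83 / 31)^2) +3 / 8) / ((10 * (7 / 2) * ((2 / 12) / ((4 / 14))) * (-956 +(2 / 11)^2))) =-206679253 / 490219092720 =-0.00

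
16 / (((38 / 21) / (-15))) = -2520 / 19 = -132.63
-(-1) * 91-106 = -15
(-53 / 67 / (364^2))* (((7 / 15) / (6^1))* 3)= -53 / 38045280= -0.00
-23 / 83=-0.28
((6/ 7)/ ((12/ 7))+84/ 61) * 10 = 18.77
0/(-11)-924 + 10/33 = -30482/33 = -923.70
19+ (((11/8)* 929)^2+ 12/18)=1631706.56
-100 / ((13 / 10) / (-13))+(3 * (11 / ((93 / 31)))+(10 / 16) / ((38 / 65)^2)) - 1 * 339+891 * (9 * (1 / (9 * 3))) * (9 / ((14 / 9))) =193441715 / 80864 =2392.19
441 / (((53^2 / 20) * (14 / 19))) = 11970 / 2809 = 4.26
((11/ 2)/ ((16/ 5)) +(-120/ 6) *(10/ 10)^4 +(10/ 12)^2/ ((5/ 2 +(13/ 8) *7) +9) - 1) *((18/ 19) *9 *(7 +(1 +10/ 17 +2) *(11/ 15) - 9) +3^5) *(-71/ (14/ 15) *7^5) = 7708987061875659/ 1260992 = 6113430586.30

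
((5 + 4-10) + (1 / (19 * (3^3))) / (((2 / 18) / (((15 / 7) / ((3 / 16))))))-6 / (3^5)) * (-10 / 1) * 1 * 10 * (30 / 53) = 8879000 / 190323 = 46.65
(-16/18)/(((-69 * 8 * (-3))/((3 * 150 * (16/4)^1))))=-200/207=-0.97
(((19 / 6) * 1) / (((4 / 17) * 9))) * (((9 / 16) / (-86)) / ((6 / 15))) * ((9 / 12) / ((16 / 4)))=-1615 / 352256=-0.00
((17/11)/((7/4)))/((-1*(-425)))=4/1925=0.00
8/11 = 0.73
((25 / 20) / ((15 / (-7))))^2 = 49 / 144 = 0.34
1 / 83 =0.01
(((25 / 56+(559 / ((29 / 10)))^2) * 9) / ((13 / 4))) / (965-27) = 15749231625 / 143572156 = 109.70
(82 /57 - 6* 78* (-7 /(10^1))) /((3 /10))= 187552 /171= 1096.80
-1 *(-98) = 98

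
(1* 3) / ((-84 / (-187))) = 6.68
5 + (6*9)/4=18.50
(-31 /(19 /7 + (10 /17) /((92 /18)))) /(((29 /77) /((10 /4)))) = -2969645 /40832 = -72.73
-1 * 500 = -500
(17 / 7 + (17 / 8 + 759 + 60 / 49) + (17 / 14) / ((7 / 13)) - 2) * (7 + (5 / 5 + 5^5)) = 939564769 / 392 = 2396848.90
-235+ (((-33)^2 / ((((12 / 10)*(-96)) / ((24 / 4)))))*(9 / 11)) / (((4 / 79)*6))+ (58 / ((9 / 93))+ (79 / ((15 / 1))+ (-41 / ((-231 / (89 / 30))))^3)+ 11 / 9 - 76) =1514582613627143 / 10650001824000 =142.21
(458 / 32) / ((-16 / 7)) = -1603 / 256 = -6.26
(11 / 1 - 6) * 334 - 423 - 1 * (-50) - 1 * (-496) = 1793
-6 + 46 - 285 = -245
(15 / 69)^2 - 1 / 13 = -204 / 6877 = -0.03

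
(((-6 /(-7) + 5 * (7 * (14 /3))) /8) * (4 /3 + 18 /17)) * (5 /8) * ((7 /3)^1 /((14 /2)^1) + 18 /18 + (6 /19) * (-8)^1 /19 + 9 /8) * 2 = 2648423885 /18558288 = 142.71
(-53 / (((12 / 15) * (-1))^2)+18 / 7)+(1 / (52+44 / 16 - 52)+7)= -89785 / 1232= -72.88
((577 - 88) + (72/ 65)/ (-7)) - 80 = 186023/ 455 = 408.84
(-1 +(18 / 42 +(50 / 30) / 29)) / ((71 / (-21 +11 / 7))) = 42568 / 302673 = 0.14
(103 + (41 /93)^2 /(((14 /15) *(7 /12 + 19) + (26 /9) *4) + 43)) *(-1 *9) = -389310225 /419957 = -927.02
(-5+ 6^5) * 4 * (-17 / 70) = -264214 / 35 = -7548.97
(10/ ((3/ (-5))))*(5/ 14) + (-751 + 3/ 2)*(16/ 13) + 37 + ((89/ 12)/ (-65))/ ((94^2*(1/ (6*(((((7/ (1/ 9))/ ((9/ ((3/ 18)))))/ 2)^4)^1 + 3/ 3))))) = -11432946857867/ 12825630720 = -891.41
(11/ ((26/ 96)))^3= 147197952/ 2197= 66999.52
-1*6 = -6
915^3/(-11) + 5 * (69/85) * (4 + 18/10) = -65115152364/935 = -69641874.19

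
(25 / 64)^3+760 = 760.06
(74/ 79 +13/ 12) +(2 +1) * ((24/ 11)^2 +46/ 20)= 23.20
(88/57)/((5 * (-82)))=-44/11685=-0.00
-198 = -198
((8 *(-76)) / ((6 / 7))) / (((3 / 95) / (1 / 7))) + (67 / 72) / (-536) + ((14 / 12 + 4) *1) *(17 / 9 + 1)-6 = -5529539 / 1728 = -3199.96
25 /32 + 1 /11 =307 /352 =0.87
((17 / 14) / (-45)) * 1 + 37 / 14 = 824 / 315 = 2.62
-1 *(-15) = 15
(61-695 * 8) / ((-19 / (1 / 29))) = 9.98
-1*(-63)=63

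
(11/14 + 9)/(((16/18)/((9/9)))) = 1233/112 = 11.01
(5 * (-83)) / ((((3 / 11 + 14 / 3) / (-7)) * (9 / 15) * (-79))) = -159775 / 12877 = -12.41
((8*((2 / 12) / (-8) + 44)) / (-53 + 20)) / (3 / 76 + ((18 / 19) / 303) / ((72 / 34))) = -8102018 / 31119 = -260.36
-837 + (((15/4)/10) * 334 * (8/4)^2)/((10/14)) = -678/5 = -135.60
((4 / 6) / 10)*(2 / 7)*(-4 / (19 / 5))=-8 / 399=-0.02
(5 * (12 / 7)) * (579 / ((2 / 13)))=225810 / 7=32258.57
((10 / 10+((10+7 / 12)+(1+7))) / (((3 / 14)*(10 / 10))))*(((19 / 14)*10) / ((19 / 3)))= 1175 / 6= 195.83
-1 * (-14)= 14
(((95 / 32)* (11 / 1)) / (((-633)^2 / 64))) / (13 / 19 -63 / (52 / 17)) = -2064920 / 7882754697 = -0.00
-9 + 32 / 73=-625 / 73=-8.56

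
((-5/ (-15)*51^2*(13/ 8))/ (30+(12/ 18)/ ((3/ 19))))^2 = 10289870721/ 6071296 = 1694.84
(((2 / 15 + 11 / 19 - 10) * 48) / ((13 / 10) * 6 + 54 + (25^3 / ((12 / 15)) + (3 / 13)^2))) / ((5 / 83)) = -2376286016 / 6291345455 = -0.38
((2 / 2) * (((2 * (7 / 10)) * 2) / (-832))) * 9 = -63 / 2080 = -0.03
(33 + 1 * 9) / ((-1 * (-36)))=1.17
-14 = -14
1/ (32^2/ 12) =3/ 256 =0.01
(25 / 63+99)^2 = 9879.73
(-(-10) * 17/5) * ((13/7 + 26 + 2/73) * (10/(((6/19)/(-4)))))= -184097080/1533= -120089.42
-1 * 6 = -6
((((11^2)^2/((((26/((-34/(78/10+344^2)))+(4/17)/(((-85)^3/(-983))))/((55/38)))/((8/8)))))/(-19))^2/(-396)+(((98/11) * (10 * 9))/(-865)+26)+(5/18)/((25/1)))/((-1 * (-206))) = 3998309515631938896989070500849259391/32835541651905213816818175530446983840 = 0.12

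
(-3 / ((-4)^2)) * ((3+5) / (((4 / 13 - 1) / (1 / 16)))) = 0.14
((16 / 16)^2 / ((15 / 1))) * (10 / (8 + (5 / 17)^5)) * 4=11358856 / 34085943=0.33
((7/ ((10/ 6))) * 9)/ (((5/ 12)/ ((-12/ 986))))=-13608/ 12325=-1.10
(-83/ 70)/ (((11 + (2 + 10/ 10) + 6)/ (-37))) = 3071/ 1400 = 2.19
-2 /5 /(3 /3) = -0.40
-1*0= 0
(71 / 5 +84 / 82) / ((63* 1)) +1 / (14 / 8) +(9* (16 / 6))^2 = 7449541 / 12915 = 576.81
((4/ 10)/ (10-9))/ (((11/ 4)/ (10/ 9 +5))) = 8/ 9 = 0.89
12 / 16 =3 / 4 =0.75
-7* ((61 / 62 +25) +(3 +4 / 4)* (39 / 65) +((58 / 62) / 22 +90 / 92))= -16143449 / 78430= -205.83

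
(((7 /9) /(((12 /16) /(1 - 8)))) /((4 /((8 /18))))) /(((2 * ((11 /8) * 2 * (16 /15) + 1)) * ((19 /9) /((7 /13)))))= -3430 /131157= -0.03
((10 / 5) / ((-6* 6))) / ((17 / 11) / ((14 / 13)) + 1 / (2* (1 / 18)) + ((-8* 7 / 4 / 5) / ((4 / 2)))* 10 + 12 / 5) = 385 / 8073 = 0.05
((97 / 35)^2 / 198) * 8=37636 / 121275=0.31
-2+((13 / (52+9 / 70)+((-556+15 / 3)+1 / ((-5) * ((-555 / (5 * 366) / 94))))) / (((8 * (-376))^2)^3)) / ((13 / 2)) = -500049023230053488928179801 / 250024511615026744451399680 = -2.00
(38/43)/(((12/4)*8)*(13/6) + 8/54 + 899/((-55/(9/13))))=733590/33895309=0.02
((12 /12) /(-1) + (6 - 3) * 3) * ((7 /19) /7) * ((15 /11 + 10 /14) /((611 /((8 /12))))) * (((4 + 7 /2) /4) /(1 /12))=19200 /893893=0.02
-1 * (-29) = 29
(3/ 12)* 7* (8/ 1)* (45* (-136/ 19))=-85680/ 19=-4509.47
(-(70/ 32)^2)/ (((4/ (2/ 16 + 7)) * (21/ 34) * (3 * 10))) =-11305/ 24576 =-0.46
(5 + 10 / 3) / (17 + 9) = 25 / 78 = 0.32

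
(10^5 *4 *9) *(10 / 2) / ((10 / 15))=27000000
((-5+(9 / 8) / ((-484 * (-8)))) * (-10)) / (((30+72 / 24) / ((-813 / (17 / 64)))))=-209850205 / 45254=-4637.16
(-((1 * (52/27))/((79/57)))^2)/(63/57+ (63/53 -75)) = 982977008/37011720015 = 0.03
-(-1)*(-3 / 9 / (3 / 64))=-64 / 9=-7.11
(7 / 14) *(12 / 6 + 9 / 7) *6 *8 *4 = 2208 / 7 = 315.43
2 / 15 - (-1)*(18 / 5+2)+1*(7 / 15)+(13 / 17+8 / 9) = 6008 / 765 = 7.85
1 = 1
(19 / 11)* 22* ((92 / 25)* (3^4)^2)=22937256 / 25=917490.24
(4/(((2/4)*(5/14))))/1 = 112/5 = 22.40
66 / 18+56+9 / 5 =922 / 15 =61.47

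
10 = 10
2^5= 32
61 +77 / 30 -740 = -20293 / 30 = -676.43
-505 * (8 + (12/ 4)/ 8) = -33835/ 8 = -4229.38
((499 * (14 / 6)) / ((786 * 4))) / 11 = 3493 / 103752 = 0.03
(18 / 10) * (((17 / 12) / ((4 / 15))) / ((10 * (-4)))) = -153 / 640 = -0.24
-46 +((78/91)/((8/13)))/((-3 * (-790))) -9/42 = -1022247/22120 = -46.21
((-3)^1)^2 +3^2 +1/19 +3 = 21.05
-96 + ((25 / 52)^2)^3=-1897734387119 / 19770609664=-95.99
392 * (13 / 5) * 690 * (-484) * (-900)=306334828800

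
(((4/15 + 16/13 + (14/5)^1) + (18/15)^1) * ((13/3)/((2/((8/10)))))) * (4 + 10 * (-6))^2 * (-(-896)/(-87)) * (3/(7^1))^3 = -17563648/725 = -24225.72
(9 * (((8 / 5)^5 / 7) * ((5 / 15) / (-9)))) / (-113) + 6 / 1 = 44526518 / 7415625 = 6.00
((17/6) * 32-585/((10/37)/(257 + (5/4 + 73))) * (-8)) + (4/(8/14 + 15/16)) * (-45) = 2908099463/507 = 5735896.38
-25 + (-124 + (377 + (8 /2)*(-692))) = -2540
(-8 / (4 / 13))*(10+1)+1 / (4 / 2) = -571 / 2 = -285.50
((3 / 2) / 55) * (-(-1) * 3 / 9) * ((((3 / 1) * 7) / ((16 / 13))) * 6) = 819 / 880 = 0.93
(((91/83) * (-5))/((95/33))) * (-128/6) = 40.62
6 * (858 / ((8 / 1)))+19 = 1325 / 2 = 662.50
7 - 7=0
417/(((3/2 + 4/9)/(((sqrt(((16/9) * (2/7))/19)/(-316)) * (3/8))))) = -3753 * sqrt(266)/1470980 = -0.04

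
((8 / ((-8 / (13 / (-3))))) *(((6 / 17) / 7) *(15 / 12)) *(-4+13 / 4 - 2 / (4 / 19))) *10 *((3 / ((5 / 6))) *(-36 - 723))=18204615 / 238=76489.98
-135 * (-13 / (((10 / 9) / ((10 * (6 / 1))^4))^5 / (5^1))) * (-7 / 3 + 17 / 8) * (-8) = 3157427808511450546176000000000000000000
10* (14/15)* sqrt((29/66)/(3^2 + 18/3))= 1.60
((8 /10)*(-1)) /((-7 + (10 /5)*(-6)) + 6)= 0.06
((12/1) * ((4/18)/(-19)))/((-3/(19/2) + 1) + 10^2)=-8/5739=-0.00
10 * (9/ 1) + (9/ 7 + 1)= 646/ 7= 92.29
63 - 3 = 60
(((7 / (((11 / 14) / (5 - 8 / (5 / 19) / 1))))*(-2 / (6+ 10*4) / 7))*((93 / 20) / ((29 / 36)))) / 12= 248031 / 366850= 0.68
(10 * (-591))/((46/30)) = -88650/23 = -3854.35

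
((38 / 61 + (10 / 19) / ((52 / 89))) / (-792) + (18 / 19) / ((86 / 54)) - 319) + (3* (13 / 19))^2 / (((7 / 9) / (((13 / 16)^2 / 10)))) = -6945710791730759 / 21838461765120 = -318.05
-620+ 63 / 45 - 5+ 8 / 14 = -21806 / 35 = -623.03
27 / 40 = 0.68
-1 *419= -419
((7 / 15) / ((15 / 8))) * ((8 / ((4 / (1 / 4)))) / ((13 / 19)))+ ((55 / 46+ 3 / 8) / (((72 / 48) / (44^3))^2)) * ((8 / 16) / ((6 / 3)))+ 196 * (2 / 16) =170387323052147 / 134550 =1266349483.85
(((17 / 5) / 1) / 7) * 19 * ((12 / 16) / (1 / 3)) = 2907 / 140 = 20.76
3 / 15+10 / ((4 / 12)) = 151 / 5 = 30.20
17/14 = 1.21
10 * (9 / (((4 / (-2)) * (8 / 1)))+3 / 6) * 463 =-2315 / 8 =-289.38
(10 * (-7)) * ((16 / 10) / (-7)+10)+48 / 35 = -23892 / 35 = -682.63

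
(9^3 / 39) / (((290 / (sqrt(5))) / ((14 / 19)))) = 0.11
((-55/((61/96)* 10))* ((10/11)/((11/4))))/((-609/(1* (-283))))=-1.33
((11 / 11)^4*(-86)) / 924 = -43 / 462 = -0.09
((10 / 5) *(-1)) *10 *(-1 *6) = 120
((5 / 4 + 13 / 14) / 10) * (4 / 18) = 61 / 1260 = 0.05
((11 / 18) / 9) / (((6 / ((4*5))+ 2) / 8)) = 440 / 1863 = 0.24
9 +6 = 15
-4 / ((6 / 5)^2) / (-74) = 25 / 666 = 0.04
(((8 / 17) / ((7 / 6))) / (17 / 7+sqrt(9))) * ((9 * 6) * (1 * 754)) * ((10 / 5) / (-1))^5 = -31269888 / 323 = -96810.80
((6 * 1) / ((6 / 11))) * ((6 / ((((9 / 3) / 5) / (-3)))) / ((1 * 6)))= -55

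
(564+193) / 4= 757 / 4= 189.25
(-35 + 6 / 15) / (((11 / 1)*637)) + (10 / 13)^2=267251 / 455455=0.59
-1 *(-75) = 75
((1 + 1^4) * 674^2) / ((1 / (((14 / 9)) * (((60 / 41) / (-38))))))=-127197280 / 2337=-54427.59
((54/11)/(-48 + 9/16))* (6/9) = -192/2783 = -0.07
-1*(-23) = 23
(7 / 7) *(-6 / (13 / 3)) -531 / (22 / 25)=-172971 / 286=-604.79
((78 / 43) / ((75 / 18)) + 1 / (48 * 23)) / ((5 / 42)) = 3.66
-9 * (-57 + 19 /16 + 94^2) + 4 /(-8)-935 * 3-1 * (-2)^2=-1309299 /16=-81831.19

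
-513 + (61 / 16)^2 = -127607 / 256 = -498.46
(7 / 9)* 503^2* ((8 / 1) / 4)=3542126 / 9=393569.56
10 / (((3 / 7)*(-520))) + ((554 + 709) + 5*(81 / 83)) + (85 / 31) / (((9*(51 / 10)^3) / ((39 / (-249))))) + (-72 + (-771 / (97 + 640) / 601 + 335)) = 6371136251994896549 / 4161876665779404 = 1530.83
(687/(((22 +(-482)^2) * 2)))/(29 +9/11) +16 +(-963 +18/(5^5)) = -946.99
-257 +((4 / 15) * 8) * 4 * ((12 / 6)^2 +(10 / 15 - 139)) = -1403.31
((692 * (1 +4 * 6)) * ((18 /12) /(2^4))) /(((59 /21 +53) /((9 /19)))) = 2452275 /178144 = 13.77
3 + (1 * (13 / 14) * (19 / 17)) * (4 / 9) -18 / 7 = 953 / 1071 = 0.89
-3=-3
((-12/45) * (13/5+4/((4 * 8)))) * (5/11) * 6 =-109/55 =-1.98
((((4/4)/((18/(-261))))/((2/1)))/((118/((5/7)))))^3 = -3048625/36067838464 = -0.00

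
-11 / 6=-1.83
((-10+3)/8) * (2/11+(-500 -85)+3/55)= 112567/220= 511.67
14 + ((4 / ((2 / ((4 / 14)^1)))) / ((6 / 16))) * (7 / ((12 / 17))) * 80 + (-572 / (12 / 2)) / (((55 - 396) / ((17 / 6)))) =341407 / 279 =1223.68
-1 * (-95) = 95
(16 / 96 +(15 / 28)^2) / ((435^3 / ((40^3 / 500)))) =8536 / 12099992625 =0.00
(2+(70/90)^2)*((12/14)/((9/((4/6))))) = 844/5103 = 0.17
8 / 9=0.89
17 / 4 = 4.25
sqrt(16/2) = 2 *sqrt(2) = 2.83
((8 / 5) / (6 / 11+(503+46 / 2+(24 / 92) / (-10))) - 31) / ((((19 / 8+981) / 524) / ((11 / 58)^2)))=-2618006067864 / 4406664860909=-0.59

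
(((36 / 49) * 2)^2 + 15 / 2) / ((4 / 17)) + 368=7857055 / 19208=409.05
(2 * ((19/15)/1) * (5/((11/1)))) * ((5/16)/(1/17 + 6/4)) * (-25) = -40375/6996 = -5.77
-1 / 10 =-0.10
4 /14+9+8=121 /7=17.29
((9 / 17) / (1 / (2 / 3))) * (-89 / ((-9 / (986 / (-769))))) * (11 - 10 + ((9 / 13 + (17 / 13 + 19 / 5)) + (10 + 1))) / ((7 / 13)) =-11944868 / 80745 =-147.93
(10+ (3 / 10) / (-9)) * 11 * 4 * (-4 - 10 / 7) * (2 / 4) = -124982 / 105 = -1190.30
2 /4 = 1 /2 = 0.50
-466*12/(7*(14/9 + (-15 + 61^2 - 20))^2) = -0.00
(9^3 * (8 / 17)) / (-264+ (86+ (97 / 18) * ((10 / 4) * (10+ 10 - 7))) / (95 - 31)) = -1.32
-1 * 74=-74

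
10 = 10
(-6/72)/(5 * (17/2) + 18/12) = -1/528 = -0.00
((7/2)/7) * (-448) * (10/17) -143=-4671/17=-274.76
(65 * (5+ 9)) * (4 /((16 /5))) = 2275 /2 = 1137.50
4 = 4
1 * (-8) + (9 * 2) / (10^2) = -391 / 50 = -7.82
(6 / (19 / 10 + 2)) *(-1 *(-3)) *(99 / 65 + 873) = 682128 / 169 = 4036.26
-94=-94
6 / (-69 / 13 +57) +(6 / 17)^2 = 7789 / 32368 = 0.24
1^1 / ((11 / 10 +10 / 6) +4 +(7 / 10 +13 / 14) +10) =210 / 3863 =0.05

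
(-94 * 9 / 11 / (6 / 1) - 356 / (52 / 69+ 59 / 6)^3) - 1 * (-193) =228542414770 / 1270514333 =179.88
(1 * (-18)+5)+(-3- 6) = -22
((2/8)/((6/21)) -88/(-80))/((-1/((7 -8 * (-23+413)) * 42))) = 5164467/20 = 258223.35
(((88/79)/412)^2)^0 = 1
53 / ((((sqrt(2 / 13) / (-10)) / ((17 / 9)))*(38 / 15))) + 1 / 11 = 1 / 11 - 22525*sqrt(26) / 114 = -1007.41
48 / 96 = 1 / 2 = 0.50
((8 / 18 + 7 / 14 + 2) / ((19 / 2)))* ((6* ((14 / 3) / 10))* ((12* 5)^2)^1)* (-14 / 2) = -415520 / 19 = -21869.47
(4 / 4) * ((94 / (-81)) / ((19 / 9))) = -94 / 171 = -0.55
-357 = -357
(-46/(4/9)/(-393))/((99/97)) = 2231/8646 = 0.26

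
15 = 15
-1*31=-31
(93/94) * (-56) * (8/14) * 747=-1111536/47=-23649.70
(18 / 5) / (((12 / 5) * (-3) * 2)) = -1 / 4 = -0.25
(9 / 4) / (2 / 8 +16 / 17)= 17 / 9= 1.89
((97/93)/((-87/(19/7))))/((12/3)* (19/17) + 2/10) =-156655/22484889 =-0.01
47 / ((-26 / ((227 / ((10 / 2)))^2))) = -2421863 / 650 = -3725.94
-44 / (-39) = 44 / 39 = 1.13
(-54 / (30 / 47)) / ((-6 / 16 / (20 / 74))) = 2256 / 37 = 60.97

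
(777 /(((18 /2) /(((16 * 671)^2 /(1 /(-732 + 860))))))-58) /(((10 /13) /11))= 273212635811687 /15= 18214175720779.13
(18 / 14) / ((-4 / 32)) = -72 / 7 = -10.29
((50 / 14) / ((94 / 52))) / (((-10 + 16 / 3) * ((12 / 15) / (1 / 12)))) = -1625 / 36848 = -0.04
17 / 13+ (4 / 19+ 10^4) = 2470375 / 247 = 10001.52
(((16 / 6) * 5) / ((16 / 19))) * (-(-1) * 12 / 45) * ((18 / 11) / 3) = 76 / 33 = 2.30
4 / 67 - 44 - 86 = -8706 / 67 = -129.94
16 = 16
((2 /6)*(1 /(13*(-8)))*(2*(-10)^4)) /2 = -1250 /39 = -32.05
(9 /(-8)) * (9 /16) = -81 /128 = -0.63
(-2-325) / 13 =-327 / 13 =-25.15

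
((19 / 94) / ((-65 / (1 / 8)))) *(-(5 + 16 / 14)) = 817 / 342160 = 0.00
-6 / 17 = -0.35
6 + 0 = 6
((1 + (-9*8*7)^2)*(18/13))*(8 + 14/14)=41150754/13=3165442.62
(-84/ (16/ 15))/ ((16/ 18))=-2835/ 32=-88.59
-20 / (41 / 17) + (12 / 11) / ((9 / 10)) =-9580 / 1353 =-7.08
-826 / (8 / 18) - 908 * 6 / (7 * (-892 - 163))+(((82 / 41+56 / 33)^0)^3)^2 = -27424379 / 14770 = -1856.76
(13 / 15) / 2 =13 / 30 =0.43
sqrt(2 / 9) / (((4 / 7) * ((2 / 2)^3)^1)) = 0.82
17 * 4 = 68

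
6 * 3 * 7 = 126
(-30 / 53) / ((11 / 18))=-540 / 583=-0.93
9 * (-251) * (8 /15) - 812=-10084 /5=-2016.80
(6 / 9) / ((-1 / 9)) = -6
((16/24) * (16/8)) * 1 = 4/3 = 1.33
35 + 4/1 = 39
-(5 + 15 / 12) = -25 / 4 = -6.25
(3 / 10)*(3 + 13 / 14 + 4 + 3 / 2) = 99 / 35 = 2.83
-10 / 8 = -5 / 4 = -1.25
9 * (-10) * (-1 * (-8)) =-720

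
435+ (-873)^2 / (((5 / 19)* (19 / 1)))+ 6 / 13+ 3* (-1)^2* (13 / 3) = 9936827 / 65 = 152874.26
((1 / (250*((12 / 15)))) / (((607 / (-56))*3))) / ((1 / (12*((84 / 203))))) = -336 / 440075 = -0.00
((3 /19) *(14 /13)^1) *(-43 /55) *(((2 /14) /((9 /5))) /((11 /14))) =-1204 /89661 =-0.01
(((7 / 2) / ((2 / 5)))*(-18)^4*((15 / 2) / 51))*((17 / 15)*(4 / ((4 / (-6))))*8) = -7348320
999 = 999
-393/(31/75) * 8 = -235800/31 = -7606.45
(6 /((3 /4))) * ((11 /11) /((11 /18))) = 144 /11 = 13.09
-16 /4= -4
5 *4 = 20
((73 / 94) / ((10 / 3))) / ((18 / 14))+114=321991 / 2820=114.18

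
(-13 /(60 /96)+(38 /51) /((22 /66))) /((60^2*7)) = -263 /357000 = -0.00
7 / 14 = 1 / 2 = 0.50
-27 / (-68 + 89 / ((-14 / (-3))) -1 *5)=378 / 755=0.50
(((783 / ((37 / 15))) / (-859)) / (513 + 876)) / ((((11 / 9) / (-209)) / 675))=451888875 / 14715529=30.71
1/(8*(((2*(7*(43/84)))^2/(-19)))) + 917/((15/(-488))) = -1654842773/55470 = -29833.11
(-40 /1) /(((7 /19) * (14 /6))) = -2280 /49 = -46.53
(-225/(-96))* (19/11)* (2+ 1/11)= 32775/3872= 8.46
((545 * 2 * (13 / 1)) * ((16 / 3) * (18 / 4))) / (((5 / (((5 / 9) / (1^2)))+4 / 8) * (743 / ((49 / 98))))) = 340080 / 14117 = 24.09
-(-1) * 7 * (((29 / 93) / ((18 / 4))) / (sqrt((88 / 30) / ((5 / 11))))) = 1015 * sqrt(3) / 9207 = 0.19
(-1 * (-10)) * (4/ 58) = 20/ 29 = 0.69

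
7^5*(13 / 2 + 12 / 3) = 352947 / 2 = 176473.50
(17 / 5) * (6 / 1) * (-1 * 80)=-1632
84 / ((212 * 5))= 21 / 265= 0.08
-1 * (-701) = 701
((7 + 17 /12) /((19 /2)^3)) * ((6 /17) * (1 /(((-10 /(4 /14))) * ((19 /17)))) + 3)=133926 /4561235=0.03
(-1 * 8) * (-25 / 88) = 25 / 11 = 2.27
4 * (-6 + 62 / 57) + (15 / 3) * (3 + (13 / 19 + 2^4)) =4490 / 57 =78.77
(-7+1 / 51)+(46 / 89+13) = 29669 / 4539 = 6.54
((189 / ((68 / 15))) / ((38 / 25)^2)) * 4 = 1771875 / 24548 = 72.18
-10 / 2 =-5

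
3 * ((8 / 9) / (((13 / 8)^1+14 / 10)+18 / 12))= 320 / 543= 0.59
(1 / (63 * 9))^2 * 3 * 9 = 1 / 11907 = 0.00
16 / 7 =2.29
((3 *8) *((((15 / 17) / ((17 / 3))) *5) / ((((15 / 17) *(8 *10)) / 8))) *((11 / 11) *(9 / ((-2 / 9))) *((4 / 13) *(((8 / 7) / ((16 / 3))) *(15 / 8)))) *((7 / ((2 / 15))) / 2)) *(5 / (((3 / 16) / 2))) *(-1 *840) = 2755620000 / 221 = 12468868.78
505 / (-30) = -101 / 6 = -16.83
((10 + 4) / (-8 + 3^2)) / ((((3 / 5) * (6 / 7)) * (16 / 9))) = 245 / 16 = 15.31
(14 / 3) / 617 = 0.01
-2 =-2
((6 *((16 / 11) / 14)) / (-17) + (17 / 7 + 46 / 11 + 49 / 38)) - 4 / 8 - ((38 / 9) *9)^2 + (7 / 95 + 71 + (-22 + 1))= -172426057 / 124355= -1386.56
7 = 7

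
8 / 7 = 1.14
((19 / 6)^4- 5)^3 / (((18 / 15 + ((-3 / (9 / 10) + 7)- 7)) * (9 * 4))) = -11361.01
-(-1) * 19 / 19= 1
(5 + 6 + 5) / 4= 4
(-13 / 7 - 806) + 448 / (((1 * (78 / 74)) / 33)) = 1202837 / 91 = 13217.99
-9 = -9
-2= -2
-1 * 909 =-909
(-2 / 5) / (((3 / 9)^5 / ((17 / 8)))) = -4131 / 20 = -206.55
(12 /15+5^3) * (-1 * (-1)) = 629 /5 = 125.80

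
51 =51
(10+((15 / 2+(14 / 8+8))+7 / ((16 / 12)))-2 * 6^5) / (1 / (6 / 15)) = -31039 / 5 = -6207.80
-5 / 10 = -1 / 2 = -0.50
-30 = -30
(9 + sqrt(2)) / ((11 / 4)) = 4* sqrt(2) / 11 + 36 / 11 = 3.79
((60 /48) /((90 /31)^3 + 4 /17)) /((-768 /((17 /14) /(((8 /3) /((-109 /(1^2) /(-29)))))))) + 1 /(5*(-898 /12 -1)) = -37194852548699 /13524828486041600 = -0.00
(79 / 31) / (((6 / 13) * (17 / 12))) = 2054 / 527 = 3.90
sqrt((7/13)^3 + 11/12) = sqrt(1103037)/1014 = 1.04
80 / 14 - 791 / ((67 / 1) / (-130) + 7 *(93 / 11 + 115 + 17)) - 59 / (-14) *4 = 214105744 / 9836491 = 21.77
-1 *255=-255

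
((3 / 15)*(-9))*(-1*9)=81 / 5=16.20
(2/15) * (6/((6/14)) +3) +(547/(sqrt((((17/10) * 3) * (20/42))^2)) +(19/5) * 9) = 66734/255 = 261.70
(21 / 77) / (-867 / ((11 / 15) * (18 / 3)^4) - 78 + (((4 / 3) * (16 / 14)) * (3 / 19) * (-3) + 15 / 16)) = -7182 / 2072395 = -0.00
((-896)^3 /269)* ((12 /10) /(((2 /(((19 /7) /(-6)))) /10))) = 1952448512 /269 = 7258172.91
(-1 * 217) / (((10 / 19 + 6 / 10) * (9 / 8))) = -164920 / 963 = -171.26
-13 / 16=-0.81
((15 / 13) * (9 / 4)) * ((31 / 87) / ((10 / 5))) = 1395 / 3016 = 0.46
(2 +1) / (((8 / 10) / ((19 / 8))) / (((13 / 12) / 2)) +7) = 0.39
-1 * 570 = -570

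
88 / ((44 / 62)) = 124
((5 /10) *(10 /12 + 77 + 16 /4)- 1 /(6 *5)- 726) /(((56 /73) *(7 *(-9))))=3000811 /211680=14.18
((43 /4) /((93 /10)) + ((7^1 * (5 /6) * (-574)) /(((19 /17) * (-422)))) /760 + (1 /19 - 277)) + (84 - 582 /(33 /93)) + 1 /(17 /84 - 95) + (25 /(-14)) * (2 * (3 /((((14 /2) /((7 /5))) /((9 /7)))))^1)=-892545023181022793 /486472247335536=-1834.73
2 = 2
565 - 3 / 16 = 9037 / 16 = 564.81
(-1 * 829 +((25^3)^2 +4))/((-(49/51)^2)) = -635007619800/2401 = -264476309.79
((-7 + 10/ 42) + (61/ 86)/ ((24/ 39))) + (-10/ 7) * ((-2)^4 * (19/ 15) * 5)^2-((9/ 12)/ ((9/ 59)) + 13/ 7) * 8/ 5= -3182674877/ 216720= -14685.65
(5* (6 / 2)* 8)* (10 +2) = 1440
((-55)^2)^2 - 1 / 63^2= 36318830624 / 3969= 9150625.00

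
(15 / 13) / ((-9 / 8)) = -40 / 39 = -1.03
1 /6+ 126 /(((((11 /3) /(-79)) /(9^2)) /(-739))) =10725056759 /66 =162500859.98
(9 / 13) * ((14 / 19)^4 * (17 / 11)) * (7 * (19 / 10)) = 20571768 / 4904185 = 4.19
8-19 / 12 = 77 / 12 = 6.42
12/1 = 12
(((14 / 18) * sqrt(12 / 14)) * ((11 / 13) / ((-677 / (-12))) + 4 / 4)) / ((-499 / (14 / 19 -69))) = 11586101 * sqrt(42) / 750980529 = 0.10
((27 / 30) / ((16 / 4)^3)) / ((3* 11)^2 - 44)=9 / 668800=0.00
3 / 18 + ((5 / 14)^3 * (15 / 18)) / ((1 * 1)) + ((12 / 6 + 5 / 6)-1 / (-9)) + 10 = 13.15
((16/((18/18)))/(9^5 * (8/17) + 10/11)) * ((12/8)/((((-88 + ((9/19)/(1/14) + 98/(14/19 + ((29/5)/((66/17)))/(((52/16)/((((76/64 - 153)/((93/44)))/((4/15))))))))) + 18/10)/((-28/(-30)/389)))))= -128573320568/4986381962360824603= -0.00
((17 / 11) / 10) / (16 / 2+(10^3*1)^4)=17 / 110000000000880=0.00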